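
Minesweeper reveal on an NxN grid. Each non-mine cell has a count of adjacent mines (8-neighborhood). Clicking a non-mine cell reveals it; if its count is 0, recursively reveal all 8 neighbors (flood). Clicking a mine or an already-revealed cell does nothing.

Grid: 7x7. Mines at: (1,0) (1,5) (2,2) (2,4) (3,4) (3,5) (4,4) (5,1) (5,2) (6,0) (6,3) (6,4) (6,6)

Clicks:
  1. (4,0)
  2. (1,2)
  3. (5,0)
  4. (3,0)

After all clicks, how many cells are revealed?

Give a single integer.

Answer: 8

Derivation:
Click 1 (4,0) count=1: revealed 1 new [(4,0)] -> total=1
Click 2 (1,2) count=1: revealed 1 new [(1,2)] -> total=2
Click 3 (5,0) count=2: revealed 1 new [(5,0)] -> total=3
Click 4 (3,0) count=0: revealed 5 new [(2,0) (2,1) (3,0) (3,1) (4,1)] -> total=8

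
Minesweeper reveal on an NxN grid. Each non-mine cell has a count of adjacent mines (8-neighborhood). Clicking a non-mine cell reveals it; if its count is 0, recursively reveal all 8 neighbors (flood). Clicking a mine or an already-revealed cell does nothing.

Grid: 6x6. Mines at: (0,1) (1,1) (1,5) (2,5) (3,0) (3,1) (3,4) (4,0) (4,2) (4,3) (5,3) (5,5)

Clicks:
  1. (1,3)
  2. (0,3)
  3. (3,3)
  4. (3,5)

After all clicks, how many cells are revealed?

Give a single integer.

Answer: 11

Derivation:
Click 1 (1,3) count=0: revealed 9 new [(0,2) (0,3) (0,4) (1,2) (1,3) (1,4) (2,2) (2,3) (2,4)] -> total=9
Click 2 (0,3) count=0: revealed 0 new [(none)] -> total=9
Click 3 (3,3) count=3: revealed 1 new [(3,3)] -> total=10
Click 4 (3,5) count=2: revealed 1 new [(3,5)] -> total=11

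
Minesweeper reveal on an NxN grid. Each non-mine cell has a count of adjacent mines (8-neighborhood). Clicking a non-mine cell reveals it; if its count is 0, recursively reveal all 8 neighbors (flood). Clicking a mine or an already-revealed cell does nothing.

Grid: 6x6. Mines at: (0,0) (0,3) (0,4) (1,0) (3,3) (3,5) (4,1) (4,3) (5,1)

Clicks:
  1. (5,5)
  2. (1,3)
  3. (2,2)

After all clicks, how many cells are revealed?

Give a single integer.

Click 1 (5,5) count=0: revealed 4 new [(4,4) (4,5) (5,4) (5,5)] -> total=4
Click 2 (1,3) count=2: revealed 1 new [(1,3)] -> total=5
Click 3 (2,2) count=1: revealed 1 new [(2,2)] -> total=6

Answer: 6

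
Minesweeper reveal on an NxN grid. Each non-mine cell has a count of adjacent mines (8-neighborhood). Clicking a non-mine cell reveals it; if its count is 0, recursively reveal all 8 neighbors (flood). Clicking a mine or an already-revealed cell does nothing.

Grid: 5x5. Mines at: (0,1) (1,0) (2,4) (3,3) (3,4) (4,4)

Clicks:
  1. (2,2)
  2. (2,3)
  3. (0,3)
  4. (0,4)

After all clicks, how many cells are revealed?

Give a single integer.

Answer: 8

Derivation:
Click 1 (2,2) count=1: revealed 1 new [(2,2)] -> total=1
Click 2 (2,3) count=3: revealed 1 new [(2,3)] -> total=2
Click 3 (0,3) count=0: revealed 6 new [(0,2) (0,3) (0,4) (1,2) (1,3) (1,4)] -> total=8
Click 4 (0,4) count=0: revealed 0 new [(none)] -> total=8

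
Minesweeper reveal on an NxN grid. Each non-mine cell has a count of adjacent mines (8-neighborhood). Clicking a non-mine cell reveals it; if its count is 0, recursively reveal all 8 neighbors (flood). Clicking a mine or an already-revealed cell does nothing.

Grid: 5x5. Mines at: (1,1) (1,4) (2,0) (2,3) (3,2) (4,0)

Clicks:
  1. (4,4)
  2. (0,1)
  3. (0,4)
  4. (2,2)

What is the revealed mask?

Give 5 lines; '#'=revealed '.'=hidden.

Answer: .#..#
.....
..#..
...##
...##

Derivation:
Click 1 (4,4) count=0: revealed 4 new [(3,3) (3,4) (4,3) (4,4)] -> total=4
Click 2 (0,1) count=1: revealed 1 new [(0,1)] -> total=5
Click 3 (0,4) count=1: revealed 1 new [(0,4)] -> total=6
Click 4 (2,2) count=3: revealed 1 new [(2,2)] -> total=7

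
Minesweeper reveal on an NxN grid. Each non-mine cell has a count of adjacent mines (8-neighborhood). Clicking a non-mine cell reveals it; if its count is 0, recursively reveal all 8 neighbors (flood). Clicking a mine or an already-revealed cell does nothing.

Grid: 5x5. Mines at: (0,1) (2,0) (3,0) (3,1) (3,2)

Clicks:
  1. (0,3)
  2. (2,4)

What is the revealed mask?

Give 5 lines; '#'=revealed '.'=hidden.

Answer: ..###
..###
..###
...##
...##

Derivation:
Click 1 (0,3) count=0: revealed 13 new [(0,2) (0,3) (0,4) (1,2) (1,3) (1,4) (2,2) (2,3) (2,4) (3,3) (3,4) (4,3) (4,4)] -> total=13
Click 2 (2,4) count=0: revealed 0 new [(none)] -> total=13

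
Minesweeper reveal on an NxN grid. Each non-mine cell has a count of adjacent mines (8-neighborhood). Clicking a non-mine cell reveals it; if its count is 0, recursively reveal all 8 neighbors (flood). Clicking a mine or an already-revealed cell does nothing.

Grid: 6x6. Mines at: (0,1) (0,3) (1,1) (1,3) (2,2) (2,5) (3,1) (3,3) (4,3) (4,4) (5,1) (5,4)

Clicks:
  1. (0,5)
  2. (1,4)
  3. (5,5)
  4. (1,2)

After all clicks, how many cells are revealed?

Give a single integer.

Answer: 6

Derivation:
Click 1 (0,5) count=0: revealed 4 new [(0,4) (0,5) (1,4) (1,5)] -> total=4
Click 2 (1,4) count=3: revealed 0 new [(none)] -> total=4
Click 3 (5,5) count=2: revealed 1 new [(5,5)] -> total=5
Click 4 (1,2) count=5: revealed 1 new [(1,2)] -> total=6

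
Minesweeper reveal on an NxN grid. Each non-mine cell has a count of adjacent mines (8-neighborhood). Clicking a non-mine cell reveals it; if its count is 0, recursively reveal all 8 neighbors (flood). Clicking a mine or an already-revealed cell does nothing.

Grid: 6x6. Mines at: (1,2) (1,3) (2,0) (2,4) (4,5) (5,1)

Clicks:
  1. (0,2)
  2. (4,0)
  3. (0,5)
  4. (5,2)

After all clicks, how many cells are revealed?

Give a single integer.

Click 1 (0,2) count=2: revealed 1 new [(0,2)] -> total=1
Click 2 (4,0) count=1: revealed 1 new [(4,0)] -> total=2
Click 3 (0,5) count=0: revealed 4 new [(0,4) (0,5) (1,4) (1,5)] -> total=6
Click 4 (5,2) count=1: revealed 1 new [(5,2)] -> total=7

Answer: 7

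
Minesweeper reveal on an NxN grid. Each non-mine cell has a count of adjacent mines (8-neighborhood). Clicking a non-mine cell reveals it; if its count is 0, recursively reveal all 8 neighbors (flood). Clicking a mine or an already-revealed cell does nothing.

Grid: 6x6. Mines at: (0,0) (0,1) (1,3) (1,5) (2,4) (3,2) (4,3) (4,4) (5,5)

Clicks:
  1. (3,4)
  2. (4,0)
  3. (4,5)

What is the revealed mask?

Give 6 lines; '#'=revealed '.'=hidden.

Click 1 (3,4) count=3: revealed 1 new [(3,4)] -> total=1
Click 2 (4,0) count=0: revealed 12 new [(1,0) (1,1) (2,0) (2,1) (3,0) (3,1) (4,0) (4,1) (4,2) (5,0) (5,1) (5,2)] -> total=13
Click 3 (4,5) count=2: revealed 1 new [(4,5)] -> total=14

Answer: ......
##....
##....
##..#.
###..#
###...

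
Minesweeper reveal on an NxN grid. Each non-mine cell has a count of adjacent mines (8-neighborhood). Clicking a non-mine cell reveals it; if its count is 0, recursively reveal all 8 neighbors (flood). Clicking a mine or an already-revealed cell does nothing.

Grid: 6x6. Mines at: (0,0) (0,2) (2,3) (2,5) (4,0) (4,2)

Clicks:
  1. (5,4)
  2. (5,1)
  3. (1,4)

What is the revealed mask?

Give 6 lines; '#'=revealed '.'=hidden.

Answer: ......
....#.
......
...###
...###
.#.###

Derivation:
Click 1 (5,4) count=0: revealed 9 new [(3,3) (3,4) (3,5) (4,3) (4,4) (4,5) (5,3) (5,4) (5,5)] -> total=9
Click 2 (5,1) count=2: revealed 1 new [(5,1)] -> total=10
Click 3 (1,4) count=2: revealed 1 new [(1,4)] -> total=11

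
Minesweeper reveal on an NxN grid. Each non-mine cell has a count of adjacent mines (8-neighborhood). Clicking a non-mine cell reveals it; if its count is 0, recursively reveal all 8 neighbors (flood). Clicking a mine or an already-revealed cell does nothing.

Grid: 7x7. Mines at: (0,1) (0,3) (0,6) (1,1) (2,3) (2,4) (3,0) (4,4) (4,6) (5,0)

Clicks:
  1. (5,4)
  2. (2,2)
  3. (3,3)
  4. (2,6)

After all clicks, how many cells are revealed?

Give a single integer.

Answer: 9

Derivation:
Click 1 (5,4) count=1: revealed 1 new [(5,4)] -> total=1
Click 2 (2,2) count=2: revealed 1 new [(2,2)] -> total=2
Click 3 (3,3) count=3: revealed 1 new [(3,3)] -> total=3
Click 4 (2,6) count=0: revealed 6 new [(1,5) (1,6) (2,5) (2,6) (3,5) (3,6)] -> total=9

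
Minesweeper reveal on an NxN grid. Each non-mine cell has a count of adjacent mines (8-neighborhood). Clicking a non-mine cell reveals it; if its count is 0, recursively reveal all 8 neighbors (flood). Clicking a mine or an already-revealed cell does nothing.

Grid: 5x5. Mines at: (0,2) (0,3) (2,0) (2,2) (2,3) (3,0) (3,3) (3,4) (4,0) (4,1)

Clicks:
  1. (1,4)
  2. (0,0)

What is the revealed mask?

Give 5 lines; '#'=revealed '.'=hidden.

Answer: ##...
##..#
.....
.....
.....

Derivation:
Click 1 (1,4) count=2: revealed 1 new [(1,4)] -> total=1
Click 2 (0,0) count=0: revealed 4 new [(0,0) (0,1) (1,0) (1,1)] -> total=5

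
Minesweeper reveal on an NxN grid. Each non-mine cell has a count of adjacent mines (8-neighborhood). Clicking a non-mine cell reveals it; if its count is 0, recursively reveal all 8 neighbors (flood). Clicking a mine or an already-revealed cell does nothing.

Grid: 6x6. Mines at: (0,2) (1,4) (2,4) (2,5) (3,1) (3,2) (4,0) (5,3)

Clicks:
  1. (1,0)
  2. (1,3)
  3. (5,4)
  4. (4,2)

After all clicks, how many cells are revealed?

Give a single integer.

Click 1 (1,0) count=0: revealed 6 new [(0,0) (0,1) (1,0) (1,1) (2,0) (2,1)] -> total=6
Click 2 (1,3) count=3: revealed 1 new [(1,3)] -> total=7
Click 3 (5,4) count=1: revealed 1 new [(5,4)] -> total=8
Click 4 (4,2) count=3: revealed 1 new [(4,2)] -> total=9

Answer: 9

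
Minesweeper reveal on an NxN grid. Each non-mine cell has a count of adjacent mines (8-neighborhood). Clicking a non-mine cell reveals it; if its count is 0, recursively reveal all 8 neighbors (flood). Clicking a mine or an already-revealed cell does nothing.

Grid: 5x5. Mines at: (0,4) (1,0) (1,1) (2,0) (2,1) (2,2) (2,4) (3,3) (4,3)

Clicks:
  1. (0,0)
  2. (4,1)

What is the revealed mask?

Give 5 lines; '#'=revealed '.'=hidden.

Answer: #....
.....
.....
###..
###..

Derivation:
Click 1 (0,0) count=2: revealed 1 new [(0,0)] -> total=1
Click 2 (4,1) count=0: revealed 6 new [(3,0) (3,1) (3,2) (4,0) (4,1) (4,2)] -> total=7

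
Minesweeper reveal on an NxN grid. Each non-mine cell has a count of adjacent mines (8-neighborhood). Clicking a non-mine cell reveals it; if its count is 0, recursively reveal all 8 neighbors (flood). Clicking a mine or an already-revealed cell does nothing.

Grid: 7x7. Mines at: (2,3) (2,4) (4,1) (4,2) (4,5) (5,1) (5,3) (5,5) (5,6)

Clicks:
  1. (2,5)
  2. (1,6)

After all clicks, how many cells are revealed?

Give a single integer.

Answer: 24

Derivation:
Click 1 (2,5) count=1: revealed 1 new [(2,5)] -> total=1
Click 2 (1,6) count=0: revealed 23 new [(0,0) (0,1) (0,2) (0,3) (0,4) (0,5) (0,6) (1,0) (1,1) (1,2) (1,3) (1,4) (1,5) (1,6) (2,0) (2,1) (2,2) (2,6) (3,0) (3,1) (3,2) (3,5) (3,6)] -> total=24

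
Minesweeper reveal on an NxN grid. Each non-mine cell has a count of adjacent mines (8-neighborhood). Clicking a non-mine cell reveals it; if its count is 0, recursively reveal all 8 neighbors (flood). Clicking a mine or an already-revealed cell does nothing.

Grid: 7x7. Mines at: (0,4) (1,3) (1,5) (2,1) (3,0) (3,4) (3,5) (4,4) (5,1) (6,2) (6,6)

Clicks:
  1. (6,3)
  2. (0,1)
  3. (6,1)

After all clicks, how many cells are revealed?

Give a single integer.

Answer: 8

Derivation:
Click 1 (6,3) count=1: revealed 1 new [(6,3)] -> total=1
Click 2 (0,1) count=0: revealed 6 new [(0,0) (0,1) (0,2) (1,0) (1,1) (1,2)] -> total=7
Click 3 (6,1) count=2: revealed 1 new [(6,1)] -> total=8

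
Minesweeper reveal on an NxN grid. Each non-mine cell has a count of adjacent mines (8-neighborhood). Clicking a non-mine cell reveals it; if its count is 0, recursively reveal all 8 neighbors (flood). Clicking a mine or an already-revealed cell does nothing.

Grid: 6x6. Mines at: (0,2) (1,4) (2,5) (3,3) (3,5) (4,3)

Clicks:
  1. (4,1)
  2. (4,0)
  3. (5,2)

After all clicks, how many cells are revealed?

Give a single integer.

Click 1 (4,1) count=0: revealed 17 new [(0,0) (0,1) (1,0) (1,1) (1,2) (2,0) (2,1) (2,2) (3,0) (3,1) (3,2) (4,0) (4,1) (4,2) (5,0) (5,1) (5,2)] -> total=17
Click 2 (4,0) count=0: revealed 0 new [(none)] -> total=17
Click 3 (5,2) count=1: revealed 0 new [(none)] -> total=17

Answer: 17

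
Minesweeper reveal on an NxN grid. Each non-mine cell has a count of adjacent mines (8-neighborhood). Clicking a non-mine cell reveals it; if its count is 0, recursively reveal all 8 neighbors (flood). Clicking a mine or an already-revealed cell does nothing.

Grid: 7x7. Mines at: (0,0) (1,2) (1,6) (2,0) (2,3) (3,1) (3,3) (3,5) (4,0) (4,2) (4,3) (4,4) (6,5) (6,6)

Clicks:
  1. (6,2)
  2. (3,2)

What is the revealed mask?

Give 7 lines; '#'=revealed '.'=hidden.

Answer: .......
.......
.......
..#....
.......
#####..
#####..

Derivation:
Click 1 (6,2) count=0: revealed 10 new [(5,0) (5,1) (5,2) (5,3) (5,4) (6,0) (6,1) (6,2) (6,3) (6,4)] -> total=10
Click 2 (3,2) count=5: revealed 1 new [(3,2)] -> total=11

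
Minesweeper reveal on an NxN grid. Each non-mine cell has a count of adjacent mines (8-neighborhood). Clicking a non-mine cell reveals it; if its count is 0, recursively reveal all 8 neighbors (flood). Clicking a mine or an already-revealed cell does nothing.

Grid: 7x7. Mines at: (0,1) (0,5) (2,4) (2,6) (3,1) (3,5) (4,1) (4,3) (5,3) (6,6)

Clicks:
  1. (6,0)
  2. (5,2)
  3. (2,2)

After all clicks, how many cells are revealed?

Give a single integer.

Click 1 (6,0) count=0: revealed 6 new [(5,0) (5,1) (5,2) (6,0) (6,1) (6,2)] -> total=6
Click 2 (5,2) count=3: revealed 0 new [(none)] -> total=6
Click 3 (2,2) count=1: revealed 1 new [(2,2)] -> total=7

Answer: 7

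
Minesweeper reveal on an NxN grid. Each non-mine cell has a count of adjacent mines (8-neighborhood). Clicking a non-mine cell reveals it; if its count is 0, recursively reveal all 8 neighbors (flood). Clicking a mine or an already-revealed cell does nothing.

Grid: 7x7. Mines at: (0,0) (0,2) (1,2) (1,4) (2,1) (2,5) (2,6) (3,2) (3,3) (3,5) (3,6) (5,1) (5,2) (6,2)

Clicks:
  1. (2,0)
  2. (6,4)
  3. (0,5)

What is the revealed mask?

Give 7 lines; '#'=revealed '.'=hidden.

Click 1 (2,0) count=1: revealed 1 new [(2,0)] -> total=1
Click 2 (6,4) count=0: revealed 12 new [(4,3) (4,4) (4,5) (4,6) (5,3) (5,4) (5,5) (5,6) (6,3) (6,4) (6,5) (6,6)] -> total=13
Click 3 (0,5) count=1: revealed 1 new [(0,5)] -> total=14

Answer: .....#.
.......
#......
.......
...####
...####
...####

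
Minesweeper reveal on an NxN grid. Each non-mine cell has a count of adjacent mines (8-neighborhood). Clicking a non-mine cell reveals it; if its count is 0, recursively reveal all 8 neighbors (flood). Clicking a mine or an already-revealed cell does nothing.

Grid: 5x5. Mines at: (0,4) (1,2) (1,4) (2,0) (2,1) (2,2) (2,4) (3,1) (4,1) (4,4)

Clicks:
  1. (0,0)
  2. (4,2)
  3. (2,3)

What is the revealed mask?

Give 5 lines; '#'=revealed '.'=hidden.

Answer: ##...
##...
...#.
.....
..#..

Derivation:
Click 1 (0,0) count=0: revealed 4 new [(0,0) (0,1) (1,0) (1,1)] -> total=4
Click 2 (4,2) count=2: revealed 1 new [(4,2)] -> total=5
Click 3 (2,3) count=4: revealed 1 new [(2,3)] -> total=6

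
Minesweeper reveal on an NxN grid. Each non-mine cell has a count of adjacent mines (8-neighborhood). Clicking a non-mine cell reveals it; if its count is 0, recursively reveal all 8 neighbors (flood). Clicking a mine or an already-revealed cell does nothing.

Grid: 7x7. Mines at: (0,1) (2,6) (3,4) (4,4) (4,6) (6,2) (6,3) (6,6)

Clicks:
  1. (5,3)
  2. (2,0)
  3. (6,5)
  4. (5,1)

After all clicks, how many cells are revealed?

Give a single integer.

Answer: 33

Derivation:
Click 1 (5,3) count=3: revealed 1 new [(5,3)] -> total=1
Click 2 (2,0) count=0: revealed 31 new [(0,2) (0,3) (0,4) (0,5) (0,6) (1,0) (1,1) (1,2) (1,3) (1,4) (1,5) (1,6) (2,0) (2,1) (2,2) (2,3) (2,4) (2,5) (3,0) (3,1) (3,2) (3,3) (4,0) (4,1) (4,2) (4,3) (5,0) (5,1) (5,2) (6,0) (6,1)] -> total=32
Click 3 (6,5) count=1: revealed 1 new [(6,5)] -> total=33
Click 4 (5,1) count=1: revealed 0 new [(none)] -> total=33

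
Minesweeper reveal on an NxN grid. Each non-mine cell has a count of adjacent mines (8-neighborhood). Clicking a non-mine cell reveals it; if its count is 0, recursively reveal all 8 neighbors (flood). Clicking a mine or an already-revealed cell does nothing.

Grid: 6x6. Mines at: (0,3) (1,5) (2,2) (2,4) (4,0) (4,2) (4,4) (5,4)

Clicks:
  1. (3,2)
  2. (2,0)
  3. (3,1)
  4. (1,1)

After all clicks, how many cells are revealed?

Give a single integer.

Click 1 (3,2) count=2: revealed 1 new [(3,2)] -> total=1
Click 2 (2,0) count=0: revealed 10 new [(0,0) (0,1) (0,2) (1,0) (1,1) (1,2) (2,0) (2,1) (3,0) (3,1)] -> total=11
Click 3 (3,1) count=3: revealed 0 new [(none)] -> total=11
Click 4 (1,1) count=1: revealed 0 new [(none)] -> total=11

Answer: 11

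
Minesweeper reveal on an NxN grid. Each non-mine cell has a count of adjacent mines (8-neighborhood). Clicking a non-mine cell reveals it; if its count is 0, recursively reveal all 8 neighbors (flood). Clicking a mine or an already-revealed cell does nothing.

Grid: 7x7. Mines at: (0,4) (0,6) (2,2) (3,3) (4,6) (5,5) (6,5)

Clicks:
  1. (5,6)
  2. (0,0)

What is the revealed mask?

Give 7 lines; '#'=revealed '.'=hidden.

Answer: ####...
####...
##.....
###....
#####..
#####.#
#####..

Derivation:
Click 1 (5,6) count=3: revealed 1 new [(5,6)] -> total=1
Click 2 (0,0) count=0: revealed 28 new [(0,0) (0,1) (0,2) (0,3) (1,0) (1,1) (1,2) (1,3) (2,0) (2,1) (3,0) (3,1) (3,2) (4,0) (4,1) (4,2) (4,3) (4,4) (5,0) (5,1) (5,2) (5,3) (5,4) (6,0) (6,1) (6,2) (6,3) (6,4)] -> total=29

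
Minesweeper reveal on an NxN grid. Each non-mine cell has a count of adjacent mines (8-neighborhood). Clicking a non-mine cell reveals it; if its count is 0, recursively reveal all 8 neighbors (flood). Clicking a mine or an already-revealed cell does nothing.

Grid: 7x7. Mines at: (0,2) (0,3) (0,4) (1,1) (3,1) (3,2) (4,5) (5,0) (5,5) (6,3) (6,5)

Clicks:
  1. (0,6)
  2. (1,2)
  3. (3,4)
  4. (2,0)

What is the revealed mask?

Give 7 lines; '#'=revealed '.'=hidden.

Click 1 (0,6) count=0: revealed 14 new [(0,5) (0,6) (1,3) (1,4) (1,5) (1,6) (2,3) (2,4) (2,5) (2,6) (3,3) (3,4) (3,5) (3,6)] -> total=14
Click 2 (1,2) count=3: revealed 1 new [(1,2)] -> total=15
Click 3 (3,4) count=1: revealed 0 new [(none)] -> total=15
Click 4 (2,0) count=2: revealed 1 new [(2,0)] -> total=16

Answer: .....##
..#####
#..####
...####
.......
.......
.......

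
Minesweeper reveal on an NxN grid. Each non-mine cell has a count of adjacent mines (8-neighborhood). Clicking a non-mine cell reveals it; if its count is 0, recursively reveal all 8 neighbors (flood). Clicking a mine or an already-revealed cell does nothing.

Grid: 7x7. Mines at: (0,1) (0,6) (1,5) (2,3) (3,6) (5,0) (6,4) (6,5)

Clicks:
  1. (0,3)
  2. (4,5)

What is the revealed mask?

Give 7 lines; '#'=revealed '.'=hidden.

Click 1 (0,3) count=0: revealed 6 new [(0,2) (0,3) (0,4) (1,2) (1,3) (1,4)] -> total=6
Click 2 (4,5) count=1: revealed 1 new [(4,5)] -> total=7

Answer: ..###..
..###..
.......
.......
.....#.
.......
.......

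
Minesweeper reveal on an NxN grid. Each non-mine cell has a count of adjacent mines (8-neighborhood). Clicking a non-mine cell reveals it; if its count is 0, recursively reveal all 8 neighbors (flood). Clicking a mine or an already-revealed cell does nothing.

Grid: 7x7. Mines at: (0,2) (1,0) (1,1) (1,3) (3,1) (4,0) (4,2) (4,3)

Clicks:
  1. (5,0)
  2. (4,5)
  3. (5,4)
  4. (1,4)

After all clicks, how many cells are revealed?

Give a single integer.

Answer: 29

Derivation:
Click 1 (5,0) count=1: revealed 1 new [(5,0)] -> total=1
Click 2 (4,5) count=0: revealed 28 new [(0,4) (0,5) (0,6) (1,4) (1,5) (1,6) (2,4) (2,5) (2,6) (3,4) (3,5) (3,6) (4,4) (4,5) (4,6) (5,1) (5,2) (5,3) (5,4) (5,5) (5,6) (6,0) (6,1) (6,2) (6,3) (6,4) (6,5) (6,6)] -> total=29
Click 3 (5,4) count=1: revealed 0 new [(none)] -> total=29
Click 4 (1,4) count=1: revealed 0 new [(none)] -> total=29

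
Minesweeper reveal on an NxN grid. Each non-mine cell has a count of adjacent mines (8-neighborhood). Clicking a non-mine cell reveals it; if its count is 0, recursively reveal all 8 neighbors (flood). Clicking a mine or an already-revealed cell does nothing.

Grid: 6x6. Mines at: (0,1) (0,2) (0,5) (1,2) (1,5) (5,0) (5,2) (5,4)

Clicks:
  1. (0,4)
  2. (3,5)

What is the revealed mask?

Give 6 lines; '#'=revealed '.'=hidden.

Click 1 (0,4) count=2: revealed 1 new [(0,4)] -> total=1
Click 2 (3,5) count=0: revealed 20 new [(1,0) (1,1) (2,0) (2,1) (2,2) (2,3) (2,4) (2,5) (3,0) (3,1) (3,2) (3,3) (3,4) (3,5) (4,0) (4,1) (4,2) (4,3) (4,4) (4,5)] -> total=21

Answer: ....#.
##....
######
######
######
......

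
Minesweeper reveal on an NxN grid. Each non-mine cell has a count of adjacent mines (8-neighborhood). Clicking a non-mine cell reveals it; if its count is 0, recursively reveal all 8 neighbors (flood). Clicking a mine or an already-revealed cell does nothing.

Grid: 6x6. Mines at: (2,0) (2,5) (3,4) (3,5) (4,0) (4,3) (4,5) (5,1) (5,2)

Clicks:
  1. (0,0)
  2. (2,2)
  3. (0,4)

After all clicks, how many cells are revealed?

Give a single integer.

Click 1 (0,0) count=0: revealed 19 new [(0,0) (0,1) (0,2) (0,3) (0,4) (0,5) (1,0) (1,1) (1,2) (1,3) (1,4) (1,5) (2,1) (2,2) (2,3) (2,4) (3,1) (3,2) (3,3)] -> total=19
Click 2 (2,2) count=0: revealed 0 new [(none)] -> total=19
Click 3 (0,4) count=0: revealed 0 new [(none)] -> total=19

Answer: 19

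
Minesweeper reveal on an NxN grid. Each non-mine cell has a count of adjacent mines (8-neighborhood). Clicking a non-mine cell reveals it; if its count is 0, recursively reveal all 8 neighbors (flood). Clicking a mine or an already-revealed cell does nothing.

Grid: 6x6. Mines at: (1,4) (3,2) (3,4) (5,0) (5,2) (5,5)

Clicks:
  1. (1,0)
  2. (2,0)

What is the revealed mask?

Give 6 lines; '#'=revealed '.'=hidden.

Answer: ####..
####..
####..
##....
##....
......

Derivation:
Click 1 (1,0) count=0: revealed 16 new [(0,0) (0,1) (0,2) (0,3) (1,0) (1,1) (1,2) (1,3) (2,0) (2,1) (2,2) (2,3) (3,0) (3,1) (4,0) (4,1)] -> total=16
Click 2 (2,0) count=0: revealed 0 new [(none)] -> total=16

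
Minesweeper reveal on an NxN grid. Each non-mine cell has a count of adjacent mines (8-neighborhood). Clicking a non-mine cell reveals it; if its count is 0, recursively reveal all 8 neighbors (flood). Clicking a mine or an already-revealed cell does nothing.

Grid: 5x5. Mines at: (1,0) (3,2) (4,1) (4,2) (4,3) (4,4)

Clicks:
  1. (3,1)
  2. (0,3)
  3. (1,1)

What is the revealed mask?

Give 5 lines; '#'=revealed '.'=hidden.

Answer: .####
.####
.####
.#.##
.....

Derivation:
Click 1 (3,1) count=3: revealed 1 new [(3,1)] -> total=1
Click 2 (0,3) count=0: revealed 14 new [(0,1) (0,2) (0,3) (0,4) (1,1) (1,2) (1,3) (1,4) (2,1) (2,2) (2,3) (2,4) (3,3) (3,4)] -> total=15
Click 3 (1,1) count=1: revealed 0 new [(none)] -> total=15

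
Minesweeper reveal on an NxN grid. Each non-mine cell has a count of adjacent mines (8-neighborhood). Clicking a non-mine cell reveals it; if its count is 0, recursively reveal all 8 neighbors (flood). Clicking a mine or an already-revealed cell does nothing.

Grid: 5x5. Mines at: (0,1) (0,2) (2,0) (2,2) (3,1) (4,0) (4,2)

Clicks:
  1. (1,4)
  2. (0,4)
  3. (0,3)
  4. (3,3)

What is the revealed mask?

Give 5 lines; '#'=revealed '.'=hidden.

Answer: ...##
...##
...##
...##
...##

Derivation:
Click 1 (1,4) count=0: revealed 10 new [(0,3) (0,4) (1,3) (1,4) (2,3) (2,4) (3,3) (3,4) (4,3) (4,4)] -> total=10
Click 2 (0,4) count=0: revealed 0 new [(none)] -> total=10
Click 3 (0,3) count=1: revealed 0 new [(none)] -> total=10
Click 4 (3,3) count=2: revealed 0 new [(none)] -> total=10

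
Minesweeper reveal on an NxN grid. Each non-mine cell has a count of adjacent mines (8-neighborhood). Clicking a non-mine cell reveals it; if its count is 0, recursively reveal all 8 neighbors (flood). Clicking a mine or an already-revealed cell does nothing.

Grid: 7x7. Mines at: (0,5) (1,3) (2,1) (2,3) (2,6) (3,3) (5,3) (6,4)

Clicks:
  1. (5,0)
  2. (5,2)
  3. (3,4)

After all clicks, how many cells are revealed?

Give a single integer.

Answer: 13

Derivation:
Click 1 (5,0) count=0: revealed 12 new [(3,0) (3,1) (3,2) (4,0) (4,1) (4,2) (5,0) (5,1) (5,2) (6,0) (6,1) (6,2)] -> total=12
Click 2 (5,2) count=1: revealed 0 new [(none)] -> total=12
Click 3 (3,4) count=2: revealed 1 new [(3,4)] -> total=13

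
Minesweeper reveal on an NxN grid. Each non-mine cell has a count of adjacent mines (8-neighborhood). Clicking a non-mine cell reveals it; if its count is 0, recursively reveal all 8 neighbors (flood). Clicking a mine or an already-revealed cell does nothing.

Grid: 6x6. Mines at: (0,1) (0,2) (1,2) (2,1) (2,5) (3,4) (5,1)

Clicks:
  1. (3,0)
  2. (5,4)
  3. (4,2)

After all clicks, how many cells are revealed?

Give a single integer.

Click 1 (3,0) count=1: revealed 1 new [(3,0)] -> total=1
Click 2 (5,4) count=0: revealed 8 new [(4,2) (4,3) (4,4) (4,5) (5,2) (5,3) (5,4) (5,5)] -> total=9
Click 3 (4,2) count=1: revealed 0 new [(none)] -> total=9

Answer: 9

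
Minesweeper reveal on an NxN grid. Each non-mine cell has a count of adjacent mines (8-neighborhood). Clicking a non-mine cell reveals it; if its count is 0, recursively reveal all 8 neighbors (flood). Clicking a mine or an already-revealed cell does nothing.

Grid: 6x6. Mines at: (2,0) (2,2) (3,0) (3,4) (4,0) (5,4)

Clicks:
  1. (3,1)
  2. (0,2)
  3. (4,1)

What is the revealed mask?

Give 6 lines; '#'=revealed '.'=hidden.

Click 1 (3,1) count=4: revealed 1 new [(3,1)] -> total=1
Click 2 (0,2) count=0: revealed 15 new [(0,0) (0,1) (0,2) (0,3) (0,4) (0,5) (1,0) (1,1) (1,2) (1,3) (1,4) (1,5) (2,3) (2,4) (2,5)] -> total=16
Click 3 (4,1) count=2: revealed 1 new [(4,1)] -> total=17

Answer: ######
######
...###
.#....
.#....
......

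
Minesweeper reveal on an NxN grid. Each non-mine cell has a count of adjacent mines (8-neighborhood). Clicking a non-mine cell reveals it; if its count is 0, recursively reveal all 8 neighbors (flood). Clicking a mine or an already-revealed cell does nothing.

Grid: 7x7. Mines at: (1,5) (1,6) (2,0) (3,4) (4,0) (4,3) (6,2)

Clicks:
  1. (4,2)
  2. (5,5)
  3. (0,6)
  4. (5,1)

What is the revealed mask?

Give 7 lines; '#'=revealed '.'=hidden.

Click 1 (4,2) count=1: revealed 1 new [(4,2)] -> total=1
Click 2 (5,5) count=0: revealed 15 new [(2,5) (2,6) (3,5) (3,6) (4,4) (4,5) (4,6) (5,3) (5,4) (5,5) (5,6) (6,3) (6,4) (6,5) (6,6)] -> total=16
Click 3 (0,6) count=2: revealed 1 new [(0,6)] -> total=17
Click 4 (5,1) count=2: revealed 1 new [(5,1)] -> total=18

Answer: ......#
.......
.....##
.....##
..#.###
.#.####
...####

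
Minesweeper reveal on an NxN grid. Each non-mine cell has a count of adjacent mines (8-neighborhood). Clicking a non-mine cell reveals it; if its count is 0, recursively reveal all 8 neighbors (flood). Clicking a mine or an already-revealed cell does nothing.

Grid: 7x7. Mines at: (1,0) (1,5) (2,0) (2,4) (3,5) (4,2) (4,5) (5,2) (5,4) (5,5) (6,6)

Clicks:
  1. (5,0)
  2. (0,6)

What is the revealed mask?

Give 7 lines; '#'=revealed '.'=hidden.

Answer: ......#
.......
.......
##.....
##.....
##.....
##.....

Derivation:
Click 1 (5,0) count=0: revealed 8 new [(3,0) (3,1) (4,0) (4,1) (5,0) (5,1) (6,0) (6,1)] -> total=8
Click 2 (0,6) count=1: revealed 1 new [(0,6)] -> total=9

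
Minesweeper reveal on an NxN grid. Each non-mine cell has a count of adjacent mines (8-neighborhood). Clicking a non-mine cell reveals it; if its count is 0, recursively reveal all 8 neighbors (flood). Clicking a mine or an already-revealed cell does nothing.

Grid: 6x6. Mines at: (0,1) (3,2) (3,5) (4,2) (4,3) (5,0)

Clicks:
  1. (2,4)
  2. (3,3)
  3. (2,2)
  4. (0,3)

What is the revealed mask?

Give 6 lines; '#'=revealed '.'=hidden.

Click 1 (2,4) count=1: revealed 1 new [(2,4)] -> total=1
Click 2 (3,3) count=3: revealed 1 new [(3,3)] -> total=2
Click 3 (2,2) count=1: revealed 1 new [(2,2)] -> total=3
Click 4 (0,3) count=0: revealed 10 new [(0,2) (0,3) (0,4) (0,5) (1,2) (1,3) (1,4) (1,5) (2,3) (2,5)] -> total=13

Answer: ..####
..####
..####
...#..
......
......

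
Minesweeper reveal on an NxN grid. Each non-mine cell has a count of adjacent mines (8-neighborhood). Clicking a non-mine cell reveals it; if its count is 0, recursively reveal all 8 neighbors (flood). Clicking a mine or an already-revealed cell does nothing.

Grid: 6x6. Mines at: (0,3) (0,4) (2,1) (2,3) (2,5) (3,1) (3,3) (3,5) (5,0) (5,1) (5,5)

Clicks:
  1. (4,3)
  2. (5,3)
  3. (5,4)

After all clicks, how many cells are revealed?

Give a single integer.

Click 1 (4,3) count=1: revealed 1 new [(4,3)] -> total=1
Click 2 (5,3) count=0: revealed 5 new [(4,2) (4,4) (5,2) (5,3) (5,4)] -> total=6
Click 3 (5,4) count=1: revealed 0 new [(none)] -> total=6

Answer: 6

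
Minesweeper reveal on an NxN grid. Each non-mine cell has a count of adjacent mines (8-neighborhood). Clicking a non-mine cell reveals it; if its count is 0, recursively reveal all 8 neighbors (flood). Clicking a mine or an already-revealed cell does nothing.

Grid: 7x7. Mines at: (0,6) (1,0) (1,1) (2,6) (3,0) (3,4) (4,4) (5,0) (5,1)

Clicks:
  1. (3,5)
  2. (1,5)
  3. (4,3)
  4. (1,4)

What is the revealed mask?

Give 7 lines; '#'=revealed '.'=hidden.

Click 1 (3,5) count=3: revealed 1 new [(3,5)] -> total=1
Click 2 (1,5) count=2: revealed 1 new [(1,5)] -> total=2
Click 3 (4,3) count=2: revealed 1 new [(4,3)] -> total=3
Click 4 (1,4) count=0: revealed 11 new [(0,2) (0,3) (0,4) (0,5) (1,2) (1,3) (1,4) (2,2) (2,3) (2,4) (2,5)] -> total=14

Answer: ..####.
..####.
..####.
.....#.
...#...
.......
.......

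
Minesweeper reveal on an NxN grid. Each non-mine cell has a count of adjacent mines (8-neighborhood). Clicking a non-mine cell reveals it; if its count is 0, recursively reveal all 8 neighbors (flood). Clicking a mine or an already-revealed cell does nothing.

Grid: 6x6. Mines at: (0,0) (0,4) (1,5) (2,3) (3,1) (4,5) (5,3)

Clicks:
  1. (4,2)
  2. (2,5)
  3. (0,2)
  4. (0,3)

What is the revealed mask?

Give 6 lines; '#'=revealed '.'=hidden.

Click 1 (4,2) count=2: revealed 1 new [(4,2)] -> total=1
Click 2 (2,5) count=1: revealed 1 new [(2,5)] -> total=2
Click 3 (0,2) count=0: revealed 6 new [(0,1) (0,2) (0,3) (1,1) (1,2) (1,3)] -> total=8
Click 4 (0,3) count=1: revealed 0 new [(none)] -> total=8

Answer: .###..
.###..
.....#
......
..#...
......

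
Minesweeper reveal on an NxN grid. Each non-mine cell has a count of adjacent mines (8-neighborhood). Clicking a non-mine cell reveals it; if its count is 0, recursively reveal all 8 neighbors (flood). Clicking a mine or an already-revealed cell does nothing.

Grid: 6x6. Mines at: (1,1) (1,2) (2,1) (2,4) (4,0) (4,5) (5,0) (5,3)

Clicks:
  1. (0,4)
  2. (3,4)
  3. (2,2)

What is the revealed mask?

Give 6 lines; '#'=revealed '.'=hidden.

Answer: ...###
...###
..#...
....#.
......
......

Derivation:
Click 1 (0,4) count=0: revealed 6 new [(0,3) (0,4) (0,5) (1,3) (1,4) (1,5)] -> total=6
Click 2 (3,4) count=2: revealed 1 new [(3,4)] -> total=7
Click 3 (2,2) count=3: revealed 1 new [(2,2)] -> total=8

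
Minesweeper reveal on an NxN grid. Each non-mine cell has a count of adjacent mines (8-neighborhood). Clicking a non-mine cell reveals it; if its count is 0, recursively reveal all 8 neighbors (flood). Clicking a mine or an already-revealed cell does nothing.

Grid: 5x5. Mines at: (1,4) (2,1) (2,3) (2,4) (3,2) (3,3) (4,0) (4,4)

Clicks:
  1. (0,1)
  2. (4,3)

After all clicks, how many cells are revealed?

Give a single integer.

Click 1 (0,1) count=0: revealed 8 new [(0,0) (0,1) (0,2) (0,3) (1,0) (1,1) (1,2) (1,3)] -> total=8
Click 2 (4,3) count=3: revealed 1 new [(4,3)] -> total=9

Answer: 9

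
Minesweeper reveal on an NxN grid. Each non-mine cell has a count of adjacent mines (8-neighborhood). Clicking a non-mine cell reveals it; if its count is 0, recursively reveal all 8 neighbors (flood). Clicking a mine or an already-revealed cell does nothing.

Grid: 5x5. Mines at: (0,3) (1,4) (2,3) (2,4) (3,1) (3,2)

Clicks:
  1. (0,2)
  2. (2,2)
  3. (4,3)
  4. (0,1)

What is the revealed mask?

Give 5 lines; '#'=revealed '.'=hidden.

Click 1 (0,2) count=1: revealed 1 new [(0,2)] -> total=1
Click 2 (2,2) count=3: revealed 1 new [(2,2)] -> total=2
Click 3 (4,3) count=1: revealed 1 new [(4,3)] -> total=3
Click 4 (0,1) count=0: revealed 7 new [(0,0) (0,1) (1,0) (1,1) (1,2) (2,0) (2,1)] -> total=10

Answer: ###..
###..
###..
.....
...#.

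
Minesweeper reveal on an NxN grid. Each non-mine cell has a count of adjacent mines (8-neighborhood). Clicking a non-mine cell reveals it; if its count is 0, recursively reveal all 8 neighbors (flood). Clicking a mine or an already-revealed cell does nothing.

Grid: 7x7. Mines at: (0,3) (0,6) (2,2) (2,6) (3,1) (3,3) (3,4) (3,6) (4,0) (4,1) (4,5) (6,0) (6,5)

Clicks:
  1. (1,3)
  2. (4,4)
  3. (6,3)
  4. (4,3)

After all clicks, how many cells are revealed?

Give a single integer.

Answer: 12

Derivation:
Click 1 (1,3) count=2: revealed 1 new [(1,3)] -> total=1
Click 2 (4,4) count=3: revealed 1 new [(4,4)] -> total=2
Click 3 (6,3) count=0: revealed 10 new [(4,2) (4,3) (5,1) (5,2) (5,3) (5,4) (6,1) (6,2) (6,3) (6,4)] -> total=12
Click 4 (4,3) count=2: revealed 0 new [(none)] -> total=12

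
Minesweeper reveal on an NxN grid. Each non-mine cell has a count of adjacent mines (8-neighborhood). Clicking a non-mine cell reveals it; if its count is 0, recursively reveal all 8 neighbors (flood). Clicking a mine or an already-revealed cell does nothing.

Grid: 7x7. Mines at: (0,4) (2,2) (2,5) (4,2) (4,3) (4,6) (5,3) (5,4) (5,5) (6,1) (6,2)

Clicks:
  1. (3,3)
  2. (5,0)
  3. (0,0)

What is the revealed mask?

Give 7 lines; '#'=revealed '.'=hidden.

Answer: ####...
####...
##.....
##.#...
##.....
##.....
.......

Derivation:
Click 1 (3,3) count=3: revealed 1 new [(3,3)] -> total=1
Click 2 (5,0) count=1: revealed 1 new [(5,0)] -> total=2
Click 3 (0,0) count=0: revealed 15 new [(0,0) (0,1) (0,2) (0,3) (1,0) (1,1) (1,2) (1,3) (2,0) (2,1) (3,0) (3,1) (4,0) (4,1) (5,1)] -> total=17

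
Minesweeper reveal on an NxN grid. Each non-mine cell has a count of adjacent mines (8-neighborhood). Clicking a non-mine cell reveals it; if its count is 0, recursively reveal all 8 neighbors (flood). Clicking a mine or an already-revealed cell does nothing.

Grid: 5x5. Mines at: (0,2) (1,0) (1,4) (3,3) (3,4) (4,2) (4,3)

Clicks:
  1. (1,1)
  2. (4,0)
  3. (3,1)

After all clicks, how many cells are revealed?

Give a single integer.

Answer: 7

Derivation:
Click 1 (1,1) count=2: revealed 1 new [(1,1)] -> total=1
Click 2 (4,0) count=0: revealed 6 new [(2,0) (2,1) (3,0) (3,1) (4,0) (4,1)] -> total=7
Click 3 (3,1) count=1: revealed 0 new [(none)] -> total=7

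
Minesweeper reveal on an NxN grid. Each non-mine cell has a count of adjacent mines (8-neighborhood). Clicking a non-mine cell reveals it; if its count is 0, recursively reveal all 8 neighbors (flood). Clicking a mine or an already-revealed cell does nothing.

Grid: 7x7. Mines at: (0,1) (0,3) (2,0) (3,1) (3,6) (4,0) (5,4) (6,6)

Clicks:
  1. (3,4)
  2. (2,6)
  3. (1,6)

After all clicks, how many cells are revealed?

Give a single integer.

Click 1 (3,4) count=0: revealed 21 new [(0,4) (0,5) (0,6) (1,2) (1,3) (1,4) (1,5) (1,6) (2,2) (2,3) (2,4) (2,5) (2,6) (3,2) (3,3) (3,4) (3,5) (4,2) (4,3) (4,4) (4,5)] -> total=21
Click 2 (2,6) count=1: revealed 0 new [(none)] -> total=21
Click 3 (1,6) count=0: revealed 0 new [(none)] -> total=21

Answer: 21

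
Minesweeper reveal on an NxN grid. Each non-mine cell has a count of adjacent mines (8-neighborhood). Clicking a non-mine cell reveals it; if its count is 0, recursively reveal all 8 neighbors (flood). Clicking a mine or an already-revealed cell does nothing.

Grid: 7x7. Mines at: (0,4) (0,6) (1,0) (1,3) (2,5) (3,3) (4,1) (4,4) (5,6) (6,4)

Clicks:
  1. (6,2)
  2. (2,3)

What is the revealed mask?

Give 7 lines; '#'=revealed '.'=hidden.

Click 1 (6,2) count=0: revealed 8 new [(5,0) (5,1) (5,2) (5,3) (6,0) (6,1) (6,2) (6,3)] -> total=8
Click 2 (2,3) count=2: revealed 1 new [(2,3)] -> total=9

Answer: .......
.......
...#...
.......
.......
####...
####...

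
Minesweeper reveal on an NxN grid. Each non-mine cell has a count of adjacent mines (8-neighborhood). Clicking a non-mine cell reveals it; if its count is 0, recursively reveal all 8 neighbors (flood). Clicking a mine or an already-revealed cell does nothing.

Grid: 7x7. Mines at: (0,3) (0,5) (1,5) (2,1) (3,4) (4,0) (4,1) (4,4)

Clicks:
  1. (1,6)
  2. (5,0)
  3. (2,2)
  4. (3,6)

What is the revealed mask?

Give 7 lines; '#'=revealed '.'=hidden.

Click 1 (1,6) count=2: revealed 1 new [(1,6)] -> total=1
Click 2 (5,0) count=2: revealed 1 new [(5,0)] -> total=2
Click 3 (2,2) count=1: revealed 1 new [(2,2)] -> total=3
Click 4 (3,6) count=0: revealed 19 new [(2,5) (2,6) (3,5) (3,6) (4,5) (4,6) (5,1) (5,2) (5,3) (5,4) (5,5) (5,6) (6,0) (6,1) (6,2) (6,3) (6,4) (6,5) (6,6)] -> total=22

Answer: .......
......#
..#..##
.....##
.....##
#######
#######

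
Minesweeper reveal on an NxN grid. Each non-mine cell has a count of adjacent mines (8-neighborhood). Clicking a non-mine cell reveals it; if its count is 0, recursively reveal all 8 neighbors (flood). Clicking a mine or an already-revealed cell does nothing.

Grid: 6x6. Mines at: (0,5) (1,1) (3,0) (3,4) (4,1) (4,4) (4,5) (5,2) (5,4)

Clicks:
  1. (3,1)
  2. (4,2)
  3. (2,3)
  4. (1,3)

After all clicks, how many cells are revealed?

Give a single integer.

Click 1 (3,1) count=2: revealed 1 new [(3,1)] -> total=1
Click 2 (4,2) count=2: revealed 1 new [(4,2)] -> total=2
Click 3 (2,3) count=1: revealed 1 new [(2,3)] -> total=3
Click 4 (1,3) count=0: revealed 8 new [(0,2) (0,3) (0,4) (1,2) (1,3) (1,4) (2,2) (2,4)] -> total=11

Answer: 11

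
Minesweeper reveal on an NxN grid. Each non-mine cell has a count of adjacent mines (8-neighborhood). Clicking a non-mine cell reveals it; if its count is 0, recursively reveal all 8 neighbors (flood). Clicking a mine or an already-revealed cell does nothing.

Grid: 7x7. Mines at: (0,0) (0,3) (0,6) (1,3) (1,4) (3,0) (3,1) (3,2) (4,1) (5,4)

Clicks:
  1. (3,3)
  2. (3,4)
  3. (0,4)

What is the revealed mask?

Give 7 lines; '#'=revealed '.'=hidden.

Click 1 (3,3) count=1: revealed 1 new [(3,3)] -> total=1
Click 2 (3,4) count=0: revealed 17 new [(1,5) (1,6) (2,3) (2,4) (2,5) (2,6) (3,4) (3,5) (3,6) (4,3) (4,4) (4,5) (4,6) (5,5) (5,6) (6,5) (6,6)] -> total=18
Click 3 (0,4) count=3: revealed 1 new [(0,4)] -> total=19

Answer: ....#..
.....##
...####
...####
...####
.....##
.....##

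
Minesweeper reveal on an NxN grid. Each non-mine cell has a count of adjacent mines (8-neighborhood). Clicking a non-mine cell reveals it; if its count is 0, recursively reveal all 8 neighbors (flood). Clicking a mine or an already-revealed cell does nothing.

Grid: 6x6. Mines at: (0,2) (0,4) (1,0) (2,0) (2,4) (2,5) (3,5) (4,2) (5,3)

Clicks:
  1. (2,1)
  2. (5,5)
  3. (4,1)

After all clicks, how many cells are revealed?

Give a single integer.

Answer: 6

Derivation:
Click 1 (2,1) count=2: revealed 1 new [(2,1)] -> total=1
Click 2 (5,5) count=0: revealed 4 new [(4,4) (4,5) (5,4) (5,5)] -> total=5
Click 3 (4,1) count=1: revealed 1 new [(4,1)] -> total=6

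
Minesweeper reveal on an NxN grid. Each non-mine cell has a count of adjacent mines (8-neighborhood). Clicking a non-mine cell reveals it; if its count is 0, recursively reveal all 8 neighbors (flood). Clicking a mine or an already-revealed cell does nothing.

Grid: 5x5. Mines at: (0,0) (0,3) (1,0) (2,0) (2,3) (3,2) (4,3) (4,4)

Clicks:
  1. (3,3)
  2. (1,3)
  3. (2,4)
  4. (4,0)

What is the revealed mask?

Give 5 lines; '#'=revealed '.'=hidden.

Click 1 (3,3) count=4: revealed 1 new [(3,3)] -> total=1
Click 2 (1,3) count=2: revealed 1 new [(1,3)] -> total=2
Click 3 (2,4) count=1: revealed 1 new [(2,4)] -> total=3
Click 4 (4,0) count=0: revealed 4 new [(3,0) (3,1) (4,0) (4,1)] -> total=7

Answer: .....
...#.
....#
##.#.
##...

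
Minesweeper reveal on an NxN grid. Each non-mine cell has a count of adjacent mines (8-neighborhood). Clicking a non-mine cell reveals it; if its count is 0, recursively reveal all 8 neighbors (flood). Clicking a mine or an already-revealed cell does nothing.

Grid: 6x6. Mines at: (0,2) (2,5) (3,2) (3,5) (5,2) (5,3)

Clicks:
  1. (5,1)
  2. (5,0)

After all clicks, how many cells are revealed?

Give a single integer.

Click 1 (5,1) count=1: revealed 1 new [(5,1)] -> total=1
Click 2 (5,0) count=0: revealed 11 new [(0,0) (0,1) (1,0) (1,1) (2,0) (2,1) (3,0) (3,1) (4,0) (4,1) (5,0)] -> total=12

Answer: 12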